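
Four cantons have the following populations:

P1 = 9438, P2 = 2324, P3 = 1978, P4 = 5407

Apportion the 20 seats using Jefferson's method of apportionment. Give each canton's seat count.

P1=10, P2=2, P3=2, P4=6

Standard divisor 19147/20 ≈ 957.35; standard quotas: P1 9.858, P2 2.428, P3 2.066, P4 5.648.
Rounding down gives 9, 2, 2, 5 = 18 seats, so the divisor must be adjusted.
With modified divisor 880: modified quotas P1 10.725, P2 2.641, P3 2.248, P4 6.144.
Rounding down: P1 10, P2 2, P3 2, P4 6 (total 20).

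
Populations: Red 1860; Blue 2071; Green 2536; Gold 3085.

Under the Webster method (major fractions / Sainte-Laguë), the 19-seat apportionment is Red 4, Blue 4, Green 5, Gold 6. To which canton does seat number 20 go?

Gold

Priority for the next seat is population ÷ (current seats + 0.5).
Priorities: Red 413.333, Blue 460.222, Green 461.091, Gold 474.615.
Highest priority: Gold.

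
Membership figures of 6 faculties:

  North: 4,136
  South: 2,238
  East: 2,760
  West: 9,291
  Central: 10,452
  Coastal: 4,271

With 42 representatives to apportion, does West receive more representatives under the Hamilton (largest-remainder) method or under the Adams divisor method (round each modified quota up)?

Hamilton

Hamilton: North 5, South 3, East 4, West 12, Central 13, Coastal 5.
Adams: North 5, South 3, East 4, West 11, Central 13, Coastal 6.
West gets 12 under Hamilton and 11 under Adams.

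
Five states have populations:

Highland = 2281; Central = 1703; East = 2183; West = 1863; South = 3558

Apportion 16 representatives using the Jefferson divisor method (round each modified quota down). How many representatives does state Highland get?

3

Standard divisor 11588/16 ≈ 724.25; standard quotas: Highland 3.149, Central 2.351, East 3.014, West 2.572, South 4.913.
Rounding down gives 3, 2, 3, 2, 4 = 14 seats, so the divisor must be adjusted.
With modified divisor 600: modified quotas Highland 3.802, Central 2.838, East 3.638, West 3.105, South 5.930.
Rounding down: Highland 3, Central 2, East 3, West 3, South 5 (total 16).
Highland receives 3.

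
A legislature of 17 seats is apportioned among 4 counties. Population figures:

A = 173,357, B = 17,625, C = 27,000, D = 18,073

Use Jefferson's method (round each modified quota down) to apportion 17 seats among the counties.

Standard divisor 236055/17 ≈ 13885.588; standard quotas: A 12.485, B 1.269, C 1.944, D 1.302.
Rounding down gives 12, 1, 1, 1 = 15 seats, so the divisor must be adjusted.
With modified divisor 12900: modified quotas A 13.439, B 1.366, C 2.093, D 1.401.
Rounding down: A 13, B 1, C 2, D 1 (total 17).

A 13, B 1, C 2, D 1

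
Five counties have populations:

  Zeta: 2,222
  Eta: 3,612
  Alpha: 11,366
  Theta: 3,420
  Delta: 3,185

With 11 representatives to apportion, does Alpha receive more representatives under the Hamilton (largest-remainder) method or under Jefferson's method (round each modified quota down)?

Jefferson

Hamilton: Zeta 1, Eta 2, Alpha 5, Theta 2, Delta 1.
Jefferson: Zeta 1, Eta 2, Alpha 6, Theta 1, Delta 1.
Alpha gets 5 under Hamilton and 6 under Jefferson.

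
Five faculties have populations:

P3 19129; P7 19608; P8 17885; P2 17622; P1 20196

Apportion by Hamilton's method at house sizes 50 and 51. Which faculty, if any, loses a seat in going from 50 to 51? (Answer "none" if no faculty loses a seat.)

At 50 seats: P3 10, P7 10, P8 10, P2 9, P1 11.
At 51 seats: P3 10, P7 11, P8 10, P2 9, P1 11.
No faculty's allocation decreased.

none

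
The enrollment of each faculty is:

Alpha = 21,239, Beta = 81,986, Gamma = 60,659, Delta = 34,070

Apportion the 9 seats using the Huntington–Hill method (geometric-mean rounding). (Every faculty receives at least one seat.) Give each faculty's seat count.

Alpha 1, Beta 3, Gamma 3, Delta 2

With divisor 23879: modified quotas Alpha 0.889, Beta 3.433, Gamma 2.540, Delta 1.427.
Geometric-mean thresholds: Alpha (min 1), Beta √(3·4)=3.464, Gamma √(2·3)=2.449, Delta √(1·2)=1.414.
Each quota rounded against its threshold gives Alpha 1, Beta 3, Gamma 3, Delta 2 (total 9).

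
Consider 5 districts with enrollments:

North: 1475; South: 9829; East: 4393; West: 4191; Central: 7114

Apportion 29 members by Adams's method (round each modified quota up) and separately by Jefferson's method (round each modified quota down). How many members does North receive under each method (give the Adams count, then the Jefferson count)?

2 and 1

Adams: North 2, South 10, East 5, West 5, Central 7.
Jefferson: North 1, South 11, East 5, West 4, Central 8.
North gets 2 under Adams and 1 under Jefferson.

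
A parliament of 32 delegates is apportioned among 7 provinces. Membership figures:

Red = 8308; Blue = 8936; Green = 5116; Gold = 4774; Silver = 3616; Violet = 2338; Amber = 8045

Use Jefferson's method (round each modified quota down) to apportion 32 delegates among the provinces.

Red 7, Blue 7, Green 4, Gold 4, Silver 3, Violet 1, Amber 6

Standard divisor 41133/32 ≈ 1285.406; standard quotas: Red 6.463, Blue 6.952, Green 3.980, Gold 3.714, Silver 2.813, Violet 1.819, Amber 6.259.
Rounding down gives 6, 6, 3, 3, 2, 1, 6 = 27 seats, so the divisor must be adjusted.
With modified divisor 1181.5: modified quotas Red 7.032, Blue 7.563, Green 4.330, Gold 4.041, Silver 3.061, Violet 1.979, Amber 6.809.
Rounding down: Red 7, Blue 7, Green 4, Gold 4, Silver 3, Violet 1, Amber 6 (total 32).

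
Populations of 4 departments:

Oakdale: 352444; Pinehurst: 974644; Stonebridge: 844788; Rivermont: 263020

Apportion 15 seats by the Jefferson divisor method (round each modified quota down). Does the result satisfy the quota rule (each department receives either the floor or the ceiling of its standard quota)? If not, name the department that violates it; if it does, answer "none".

Standard quotas: Oakdale 2.171, Pinehurst 6.004, Stonebridge 5.204, Rivermont 1.620.
Jefferson allocation: Oakdale 2, Pinehurst 6, Stonebridge 6, Rivermont 1.
Every allocation lies between the lower and upper quota.

none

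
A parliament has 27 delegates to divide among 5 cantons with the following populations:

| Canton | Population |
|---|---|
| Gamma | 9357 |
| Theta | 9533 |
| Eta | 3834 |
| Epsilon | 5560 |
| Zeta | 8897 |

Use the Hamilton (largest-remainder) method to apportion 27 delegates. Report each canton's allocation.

Gamma=7; Theta=7; Eta=3; Epsilon=4; Zeta=6

The standard divisor is 37181/27 ≈ 1377.074.
Standard quotas: Gamma 6.7948, Theta 6.9226, Eta 2.7842, Epsilon 4.0375, Zeta 6.4608.
Lower quotas: Gamma 6, Theta 6, Eta 2, Epsilon 4, Zeta 6 (sum 24, leaving 3 seats).
Remainders in descending order: Theta 0.9226, Gamma 0.7948, Eta 0.7842, Zeta 0.4608, Epsilon 0.0375.
Largest remainders: Theta, Gamma, Eta receive the extra seats.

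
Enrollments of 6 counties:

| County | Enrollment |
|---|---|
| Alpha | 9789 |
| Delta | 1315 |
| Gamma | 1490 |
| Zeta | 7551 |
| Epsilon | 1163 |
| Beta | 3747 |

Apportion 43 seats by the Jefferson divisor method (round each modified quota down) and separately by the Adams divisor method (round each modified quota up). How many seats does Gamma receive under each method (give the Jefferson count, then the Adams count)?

2 and 3

Jefferson: Alpha 18, Delta 2, Gamma 2, Zeta 13, Epsilon 2, Beta 6.
Adams: Alpha 16, Delta 3, Gamma 3, Zeta 13, Epsilon 2, Beta 6.
Gamma gets 2 under Jefferson and 3 under Adams.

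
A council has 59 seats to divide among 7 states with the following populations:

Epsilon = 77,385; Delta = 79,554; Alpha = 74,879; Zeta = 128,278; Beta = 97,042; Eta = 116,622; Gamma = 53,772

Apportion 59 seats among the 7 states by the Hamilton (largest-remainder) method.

Epsilon: 7, Delta: 8, Alpha: 7, Zeta: 12, Beta: 9, Eta: 11, Gamma: 5

Standard divisor: 627532 ÷ 59 ≈ 10636.136.
Standard quotas: Epsilon 7.2757, Delta 7.4796, Alpha 7.0401, Zeta 12.0606, Beta 9.1238, Eta 10.9647, Gamma 5.0556.
Lower quotas: Epsilon 7, Delta 7, Alpha 7, Zeta 12, Beta 9, Eta 10, Gamma 5 (sum 57, leaving 2 seats).
Remainders in descending order: Eta 0.9647, Delta 0.4796, Epsilon 0.2757, Beta 0.1238, Zeta 0.0606, Gamma 0.0556, Alpha 0.0401.
Largest remainders: Eta, Delta receive the extra seats.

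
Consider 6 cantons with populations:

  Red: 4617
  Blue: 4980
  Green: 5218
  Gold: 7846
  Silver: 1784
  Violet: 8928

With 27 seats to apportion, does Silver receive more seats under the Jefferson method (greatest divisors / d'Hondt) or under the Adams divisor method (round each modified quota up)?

Adams

Jefferson: Red 4, Blue 4, Green 4, Gold 7, Silver 1, Violet 7.
Adams: Red 4, Blue 4, Green 4, Gold 6, Silver 2, Violet 7.
Silver gets 1 under Jefferson and 2 under Adams.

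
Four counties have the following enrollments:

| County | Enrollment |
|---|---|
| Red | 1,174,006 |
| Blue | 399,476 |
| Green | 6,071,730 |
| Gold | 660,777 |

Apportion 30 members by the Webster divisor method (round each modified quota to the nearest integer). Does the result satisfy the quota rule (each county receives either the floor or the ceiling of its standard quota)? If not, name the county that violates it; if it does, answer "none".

Green

Standard quotas: Red 4.240, Blue 1.443, Green 21.930, Gold 2.387.
Webster allocation: Red 4, Blue 1, Green 23, Gold 2.
Green has quota 21.930 (lower 21, upper 22) but receives 23 — outside the quota interval.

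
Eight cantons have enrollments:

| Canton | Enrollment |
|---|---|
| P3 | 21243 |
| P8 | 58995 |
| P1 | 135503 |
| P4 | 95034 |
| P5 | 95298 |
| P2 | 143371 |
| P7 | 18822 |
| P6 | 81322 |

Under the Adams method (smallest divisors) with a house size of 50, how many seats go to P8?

Standard divisor 649588/50 ≈ 12991.76; standard quotas: P3 1.635, P8 4.541, P1 10.430, P4 7.315, P5 7.335, P2 11.036, P7 1.449, P6 6.260.
Rounding up gives 2, 5, 11, 8, 8, 12, 2, 7 = 55 seats, so the divisor must be adjusted.
With modified divisor 14000: modified quotas P3 1.517, P8 4.214, P1 9.679, P4 6.788, P5 6.807, P2 10.241, P7 1.344, P6 5.809.
Rounding up: P3 2, P8 5, P1 10, P4 7, P5 7, P2 11, P7 2, P6 6 (total 50).
P8 receives 5.

5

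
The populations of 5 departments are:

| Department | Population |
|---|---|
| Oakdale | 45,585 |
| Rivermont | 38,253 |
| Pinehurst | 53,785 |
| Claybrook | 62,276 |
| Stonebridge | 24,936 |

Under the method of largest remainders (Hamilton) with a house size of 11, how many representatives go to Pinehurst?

3

Standard divisor: 224835 ÷ 11 ≈ 20439.545.
Standard quotas: Oakdale 2.2302, Rivermont 1.8715, Pinehurst 2.6314, Claybrook 3.0468, Stonebridge 1.2200.
Lower quotas: Oakdale 2, Rivermont 1, Pinehurst 2, Claybrook 3, Stonebridge 1 (sum 9, leaving 2 seats).
Remainders in descending order: Rivermont 0.8715, Pinehurst 0.6314, Oakdale 0.2302, Stonebridge 0.2200, Claybrook 0.0468.
The surplus seats go to Rivermont, Pinehurst.
Pinehurst receives 3.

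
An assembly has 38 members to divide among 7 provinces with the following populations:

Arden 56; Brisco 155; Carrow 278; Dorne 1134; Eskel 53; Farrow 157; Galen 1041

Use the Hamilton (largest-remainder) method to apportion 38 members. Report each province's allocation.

Arden: 1; Brisco: 2; Carrow: 3; Dorne: 15; Eskel: 1; Farrow: 2; Galen: 14

Total 2874; standard divisor 2874/38 ≈ 75.632.
Standard quotas: Arden 0.740, Brisco 2.049, Carrow 3.676, Dorne 14.994, Eskel 0.701, Farrow 2.076, Galen 13.764.
Lower quotas: Arden 0, Brisco 2, Carrow 3, Dorne 14, Eskel 0, Farrow 2, Galen 13 (sum 34, leaving 4 seats).
Remainders in descending order: Dorne 0.994, Galen 0.764, Arden 0.740, Eskel 0.701, Carrow 0.676, Farrow 0.076, Brisco 0.049.
The surplus seats go to Dorne, Galen, Arden, Eskel.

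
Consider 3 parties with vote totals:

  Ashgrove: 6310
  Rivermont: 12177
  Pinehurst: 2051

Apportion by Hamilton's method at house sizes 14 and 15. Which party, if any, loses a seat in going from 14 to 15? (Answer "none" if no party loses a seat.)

At 14 seats: Ashgrove 4, Rivermont 8, Pinehurst 2.
At 15 seats: Ashgrove 5, Rivermont 9, Pinehurst 1.
Pinehurst drops from 2 to 1.

Pinehurst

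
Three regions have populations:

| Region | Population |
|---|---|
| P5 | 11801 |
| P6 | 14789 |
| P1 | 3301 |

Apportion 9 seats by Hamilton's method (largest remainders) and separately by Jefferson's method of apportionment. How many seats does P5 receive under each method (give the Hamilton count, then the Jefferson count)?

Hamilton: P5 4, P6 4, P1 1.
Jefferson: P5 3, P6 5, P1 1.
P5 gets 4 under Hamilton and 3 under Jefferson.

4 and 3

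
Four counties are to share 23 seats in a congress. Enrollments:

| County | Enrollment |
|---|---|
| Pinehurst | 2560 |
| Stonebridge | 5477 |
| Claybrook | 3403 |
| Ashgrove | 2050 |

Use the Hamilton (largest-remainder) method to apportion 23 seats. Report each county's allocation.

Total 13490; standard divisor 13490/23 ≈ 586.522.
Standard quotas: Pinehurst 4.3647, Stonebridge 9.3381, Claybrook 5.8020, Ashgrove 3.4952.
Lower quotas: Pinehurst 4, Stonebridge 9, Claybrook 5, Ashgrove 3 (sum 21, leaving 2 seats).
Remainders in descending order: Claybrook 0.8020, Ashgrove 0.4952, Pinehurst 0.3647, Stonebridge 0.3381.
Largest remainders: Claybrook, Ashgrove receive the extra seats.

Pinehurst 4, Stonebridge 9, Claybrook 6, Ashgrove 4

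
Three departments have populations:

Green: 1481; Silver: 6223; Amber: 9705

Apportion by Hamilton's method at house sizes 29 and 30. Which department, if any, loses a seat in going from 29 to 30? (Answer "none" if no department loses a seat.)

At 29 seats: Green 3, Silver 10, Amber 16.
At 30 seats: Green 2, Silver 11, Amber 17.
Green drops from 3 to 2.

Green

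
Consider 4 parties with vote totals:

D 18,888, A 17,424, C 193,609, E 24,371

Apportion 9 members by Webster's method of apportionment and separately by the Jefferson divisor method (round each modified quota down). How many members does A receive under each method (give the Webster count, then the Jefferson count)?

Webster: D 1, A 1, C 6, E 1.
Jefferson: D 0, A 0, C 8, E 1.
A gets 1 under Webster and 0 under Jefferson.

1 and 0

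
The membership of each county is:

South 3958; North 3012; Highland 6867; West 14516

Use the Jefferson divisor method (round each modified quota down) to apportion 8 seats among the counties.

Standard divisor 28353/8 ≈ 3544.125; standard quotas: South 1.117, North 0.850, Highland 1.938, West 4.096.
Rounding down gives 1, 0, 1, 4 = 6 seats, so the divisor must be adjusted.
With modified divisor 2935.84: modified quotas South 1.348, North 1.026, Highland 2.339, West 4.944.
Rounding down: South 1, North 1, Highland 2, West 4 (total 8).

South: 1, North: 1, Highland: 2, West: 4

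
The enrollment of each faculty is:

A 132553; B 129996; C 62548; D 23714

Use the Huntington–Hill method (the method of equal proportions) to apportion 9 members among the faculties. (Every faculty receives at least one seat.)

With divisor 41246: modified quotas A 3.214, B 3.152, C 1.516, D 0.575.
Geometric-mean thresholds: A √(3·4)=3.464, B √(3·4)=3.464, C √(1·2)=1.414, D (min 1).
Each quota rounded against its threshold gives A 3, B 3, C 2, D 1 (total 9).

A 3, B 3, C 2, D 1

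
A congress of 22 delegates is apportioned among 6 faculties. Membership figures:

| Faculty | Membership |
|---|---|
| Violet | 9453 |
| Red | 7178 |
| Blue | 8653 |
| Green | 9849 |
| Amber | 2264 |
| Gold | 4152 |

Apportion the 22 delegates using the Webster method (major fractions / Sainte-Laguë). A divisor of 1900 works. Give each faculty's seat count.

Violet 5; Red 4; Blue 5; Green 5; Amber 1; Gold 2

With modified divisor 1900: modified quotas Violet 4.975, Red 3.778, Blue 4.554, Green 5.184, Amber 1.192, Gold 2.185.
Rounding to the nearest integer: Violet 5, Red 4, Blue 5, Green 5, Amber 1, Gold 2 (total 22).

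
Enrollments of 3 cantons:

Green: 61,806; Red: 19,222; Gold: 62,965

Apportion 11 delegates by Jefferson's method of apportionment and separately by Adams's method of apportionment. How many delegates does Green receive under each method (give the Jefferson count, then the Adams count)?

Jefferson: Green 5, Red 1, Gold 5.
Adams: Green 4, Red 2, Gold 5.
Green gets 5 under Jefferson and 4 under Adams.

5 and 4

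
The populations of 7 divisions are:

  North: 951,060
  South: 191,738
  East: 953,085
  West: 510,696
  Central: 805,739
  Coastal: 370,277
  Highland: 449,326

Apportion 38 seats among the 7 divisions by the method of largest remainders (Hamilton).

North 8, South 2, East 9, West 5, Central 7, Coastal 3, Highland 4

Total 4231921; standard divisor 4231921/38 ≈ 111366.342.
Standard quotas: North 8.5399, South 1.7217, East 8.5581, West 4.5857, Central 7.2350, Coastal 3.3249, Highland 4.0347.
Lower quotas: North 8, South 1, East 8, West 4, Central 7, Coastal 3, Highland 4 (sum 35, leaving 3 seats).
Remainders in descending order: South 0.7217, West 0.5857, East 0.5581, North 0.5399, Coastal 0.3249, Central 0.2350, Highland 0.0347.
The surplus seats go to South, West, East.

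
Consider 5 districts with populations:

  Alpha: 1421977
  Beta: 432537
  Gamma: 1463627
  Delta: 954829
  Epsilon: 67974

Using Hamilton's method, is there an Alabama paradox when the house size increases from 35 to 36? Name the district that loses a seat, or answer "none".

At 35 seats: Alpha 11, Beta 3, Gamma 12, Delta 8, Epsilon 1.
At 36 seats: Alpha 12, Beta 4, Gamma 12, Delta 8, Epsilon 0.
Epsilon drops from 1 to 0.

Epsilon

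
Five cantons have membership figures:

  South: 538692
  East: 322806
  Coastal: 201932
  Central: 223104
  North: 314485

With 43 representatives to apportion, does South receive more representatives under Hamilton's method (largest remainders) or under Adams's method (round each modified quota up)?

Hamilton

Hamilton: South 15, East 9, Coastal 5, Central 6, North 8.
Adams: South 14, East 9, Coastal 6, Central 6, North 8.
South gets 15 under Hamilton and 14 under Adams.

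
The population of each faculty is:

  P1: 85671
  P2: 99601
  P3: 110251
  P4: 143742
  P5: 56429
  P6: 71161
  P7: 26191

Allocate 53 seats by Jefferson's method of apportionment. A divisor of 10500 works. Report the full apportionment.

P1=8, P2=9, P3=10, P4=13, P5=5, P6=6, P7=2

With modified divisor 10500: modified quotas P1 8.159, P2 9.486, P3 10.500, P4 13.690, P5 5.374, P6 6.777, P7 2.494.
Rounding down: P1 8, P2 9, P3 10, P4 13, P5 5, P6 6, P7 2 (total 53).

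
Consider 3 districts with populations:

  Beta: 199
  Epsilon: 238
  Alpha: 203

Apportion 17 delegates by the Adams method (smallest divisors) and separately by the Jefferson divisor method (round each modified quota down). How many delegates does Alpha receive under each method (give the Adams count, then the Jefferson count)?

Adams: Beta 5, Epsilon 6, Alpha 6.
Jefferson: Beta 5, Epsilon 7, Alpha 5.
Alpha gets 6 under Adams and 5 under Jefferson.

6 and 5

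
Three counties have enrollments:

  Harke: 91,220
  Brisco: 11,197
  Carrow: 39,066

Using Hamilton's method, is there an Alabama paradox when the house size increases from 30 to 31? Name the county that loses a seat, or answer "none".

At 30 seats: Harke 19, Brisco 3, Carrow 8.
At 31 seats: Harke 20, Brisco 2, Carrow 9.
Brisco drops from 3 to 2.

Brisco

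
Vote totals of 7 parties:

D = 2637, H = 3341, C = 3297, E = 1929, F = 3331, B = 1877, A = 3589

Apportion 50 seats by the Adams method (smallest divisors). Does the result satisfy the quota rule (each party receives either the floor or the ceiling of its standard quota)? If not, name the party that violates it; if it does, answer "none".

Standard quotas: D 6.592, H 8.352, C 8.242, E 4.822, F 8.327, B 4.692, A 8.972.
Adams allocation: D 7, H 8, C 8, E 5, F 8, B 5, A 9.
Every allocation lies between the lower and upper quota.

none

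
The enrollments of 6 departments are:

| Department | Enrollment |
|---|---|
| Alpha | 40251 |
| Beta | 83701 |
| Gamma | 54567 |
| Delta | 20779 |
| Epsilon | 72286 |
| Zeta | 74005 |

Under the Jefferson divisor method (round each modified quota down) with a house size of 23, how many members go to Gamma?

4

Standard divisor 345589/23 ≈ 15025.609; standard quotas: Alpha 2.679, Beta 5.571, Gamma 3.632, Delta 1.383, Epsilon 4.811, Zeta 4.925.
Rounding down gives 2, 5, 3, 1, 4, 4 = 19 seats, so the divisor must be adjusted.
With modified divisor 13530: modified quotas Alpha 2.975, Beta 6.186, Gamma 4.033, Delta 1.536, Epsilon 5.343, Zeta 5.470.
Rounding down: Alpha 2, Beta 6, Gamma 4, Delta 1, Epsilon 5, Zeta 5 (total 23).
Gamma receives 4.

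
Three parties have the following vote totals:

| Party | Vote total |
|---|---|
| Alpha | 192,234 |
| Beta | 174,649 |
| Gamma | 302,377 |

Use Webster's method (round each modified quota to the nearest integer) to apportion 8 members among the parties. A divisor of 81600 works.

Alpha=2; Beta=2; Gamma=4

With modified divisor 81600: modified quotas Alpha 2.356, Beta 2.140, Gamma 3.706.
Rounding to the nearest integer: Alpha 2, Beta 2, Gamma 4 (total 8).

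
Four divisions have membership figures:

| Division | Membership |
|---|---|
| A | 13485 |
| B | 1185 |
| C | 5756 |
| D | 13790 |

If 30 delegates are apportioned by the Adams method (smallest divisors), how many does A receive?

Standard divisor 34216/30 ≈ 1140.533; standard quotas: A 11.823, B 1.039, C 5.047, D 12.091.
Rounding up gives 12, 2, 6, 13 = 33 seats, so the divisor must be adjusted.
With modified divisor 1210: modified quotas A 11.145, B 0.979, C 4.757, D 11.397.
Rounding up: A 12, B 1, C 5, D 12 (total 30).
A receives 12.

12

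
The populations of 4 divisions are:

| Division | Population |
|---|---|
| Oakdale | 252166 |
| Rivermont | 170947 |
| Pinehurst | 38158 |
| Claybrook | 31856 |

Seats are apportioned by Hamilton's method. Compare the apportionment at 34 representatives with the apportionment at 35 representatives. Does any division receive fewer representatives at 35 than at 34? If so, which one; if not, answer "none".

none

At 34 seats: Oakdale 17, Rivermont 12, Pinehurst 3, Claybrook 2.
At 35 seats: Oakdale 18, Rivermont 12, Pinehurst 3, Claybrook 2.
No division's allocation decreased.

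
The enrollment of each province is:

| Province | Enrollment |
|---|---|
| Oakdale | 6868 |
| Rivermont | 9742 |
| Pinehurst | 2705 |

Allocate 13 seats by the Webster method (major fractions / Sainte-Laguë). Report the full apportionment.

Oakdale 5; Rivermont 6; Pinehurst 2

Standard divisor 19315/13 ≈ 1485.769; standard quotas: Oakdale 4.623, Rivermont 6.557, Pinehurst 1.821.
Rounding to the nearest integer gives 5, 7, 2 = 14 seats, so the divisor must be adjusted.
With modified divisor 1510: modified quotas Oakdale 4.548, Rivermont 6.452, Pinehurst 1.791.
Rounding to the nearest integer: Oakdale 5, Rivermont 6, Pinehurst 2 (total 13).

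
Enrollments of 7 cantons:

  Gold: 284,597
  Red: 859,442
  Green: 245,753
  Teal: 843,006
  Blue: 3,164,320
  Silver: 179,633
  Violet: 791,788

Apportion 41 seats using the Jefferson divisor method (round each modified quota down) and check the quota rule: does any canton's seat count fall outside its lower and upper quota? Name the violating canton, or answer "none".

Blue

Standard quotas: Gold 1.832, Red 5.533, Green 1.582, Teal 5.427, Blue 20.372, Silver 1.156, Violet 5.097.
Jefferson allocation: Gold 1, Red 6, Green 1, Teal 5, Blue 22, Silver 1, Violet 5.
Blue has quota 20.372 (lower 20, upper 21) but receives 22 — outside the quota interval.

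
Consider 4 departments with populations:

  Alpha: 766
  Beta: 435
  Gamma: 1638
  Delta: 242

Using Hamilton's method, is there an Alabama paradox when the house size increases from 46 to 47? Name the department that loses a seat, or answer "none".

At 46 seats: Alpha 11, Beta 7, Gamma 24, Delta 4.
At 47 seats: Alpha 12, Beta 6, Gamma 25, Delta 4.
Beta drops from 7 to 6.

Beta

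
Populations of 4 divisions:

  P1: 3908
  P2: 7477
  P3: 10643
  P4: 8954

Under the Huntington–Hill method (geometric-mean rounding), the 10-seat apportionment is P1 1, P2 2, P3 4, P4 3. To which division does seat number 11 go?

Priority for the next seat is population ÷ (√(s·(s+1))).
Priorities: P1 2763.373, P2 3052.472, P3 2379.847, P4 2584.797.
Highest priority: P2.

P2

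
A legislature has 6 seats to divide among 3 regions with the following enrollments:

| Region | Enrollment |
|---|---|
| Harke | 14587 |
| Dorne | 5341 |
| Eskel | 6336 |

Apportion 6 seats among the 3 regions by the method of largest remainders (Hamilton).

Harke 3, Dorne 1, Eskel 2

Standard divisor: 26264 ÷ 6 ≈ 4377.333.
Standard quotas: Harke 3.3324, Dorne 1.2201, Eskel 1.4475.
Lower quotas: Harke 3, Dorne 1, Eskel 1 (sum 5, leaving 1 seat).
Remainders in descending order: Eskel 0.4475, Harke 0.3324, Dorne 0.2201.
The surplus seat goes to Eskel.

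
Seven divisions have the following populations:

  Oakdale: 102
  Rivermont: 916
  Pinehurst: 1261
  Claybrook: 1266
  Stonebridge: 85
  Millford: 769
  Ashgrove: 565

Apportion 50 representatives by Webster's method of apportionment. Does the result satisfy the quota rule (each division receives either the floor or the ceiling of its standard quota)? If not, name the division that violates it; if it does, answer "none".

none

Standard quotas: Oakdale 1.027, Rivermont 9.226, Pinehurst 12.701, Claybrook 12.752, Stonebridge 0.856, Millford 7.746, Ashgrove 5.691.
Webster allocation: Oakdale 1, Rivermont 9, Pinehurst 12, Claybrook 13, Stonebridge 1, Millford 8, Ashgrove 6.
Every allocation lies between the lower and upper quota.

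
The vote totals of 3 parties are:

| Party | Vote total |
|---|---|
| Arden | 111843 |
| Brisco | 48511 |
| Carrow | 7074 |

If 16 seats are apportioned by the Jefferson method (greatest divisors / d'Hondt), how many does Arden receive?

11

Standard divisor 167428/16 ≈ 10464.25; standard quotas: Arden 10.688, Brisco 4.636, Carrow 0.676.
Rounding down gives 10, 4, 0 = 14 seats, so the divisor must be adjusted.
With modified divisor 9500: modified quotas Arden 11.773, Brisco 5.106, Carrow 0.745.
Rounding down: Arden 11, Brisco 5, Carrow 0 (total 16).
Arden receives 11.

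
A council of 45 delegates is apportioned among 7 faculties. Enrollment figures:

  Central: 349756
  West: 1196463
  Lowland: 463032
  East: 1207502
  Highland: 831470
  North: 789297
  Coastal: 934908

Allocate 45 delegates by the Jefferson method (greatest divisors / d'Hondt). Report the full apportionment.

Central: 2; West: 10; Lowland: 3; East: 10; Highland: 7; North: 6; Coastal: 7

Standard divisor 5772428/45 ≈ 128276.178; standard quotas: Central 2.727, West 9.327, Lowland 3.610, East 9.413, Highland 6.482, North 6.153, Coastal 7.288.
Rounding down gives 2, 9, 3, 9, 6, 6, 7 = 42 seats, so the divisor must be adjusted.
With modified divisor 117800: modified quotas Central 2.969, West 10.157, Lowland 3.931, East 10.250, Highland 7.058, North 6.700, Coastal 7.936.
Rounding down: Central 2, West 10, Lowland 3, East 10, Highland 7, North 6, Coastal 7 (total 45).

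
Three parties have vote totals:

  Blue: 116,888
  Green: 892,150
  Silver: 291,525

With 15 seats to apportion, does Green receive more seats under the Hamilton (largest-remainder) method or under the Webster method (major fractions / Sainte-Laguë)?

Hamilton: Blue 1, Green 10, Silver 4.
Webster: Blue 1, Green 11, Silver 3.
Green gets 10 under Hamilton and 11 under Webster.

Webster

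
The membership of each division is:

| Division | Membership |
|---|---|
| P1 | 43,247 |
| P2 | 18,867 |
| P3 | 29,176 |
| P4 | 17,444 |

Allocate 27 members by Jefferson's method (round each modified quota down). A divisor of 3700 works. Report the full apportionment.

With modified divisor 3700: modified quotas P1 11.688, P2 5.099, P3 7.885, P4 4.715.
Rounding down: P1 11, P2 5, P3 7, P4 4 (total 27).

P1=11, P2=5, P3=7, P4=4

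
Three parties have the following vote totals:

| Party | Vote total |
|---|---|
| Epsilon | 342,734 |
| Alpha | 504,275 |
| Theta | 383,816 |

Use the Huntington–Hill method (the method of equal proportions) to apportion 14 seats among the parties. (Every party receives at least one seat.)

With divisor 88946: modified quotas Epsilon 3.853, Alpha 5.669, Theta 4.315.
Geometric-mean thresholds: Epsilon √(3·4)=3.464, Alpha √(5·6)=5.477, Theta √(4·5)=4.472.
Each quota rounded against its threshold gives Epsilon 4, Alpha 6, Theta 4 (total 14).

Epsilon 4, Alpha 6, Theta 4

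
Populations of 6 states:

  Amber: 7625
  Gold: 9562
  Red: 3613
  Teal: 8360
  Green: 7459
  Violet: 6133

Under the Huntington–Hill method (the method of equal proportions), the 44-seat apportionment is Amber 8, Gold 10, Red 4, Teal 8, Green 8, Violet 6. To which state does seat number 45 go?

Priority for the next seat is population ÷ (√(s·(s+1))).
Priorities: Amber 898.615, Gold 911.701, Red 807.891, Teal 985.235, Green 879.052, Violet 946.342.
Highest priority: Teal.

Teal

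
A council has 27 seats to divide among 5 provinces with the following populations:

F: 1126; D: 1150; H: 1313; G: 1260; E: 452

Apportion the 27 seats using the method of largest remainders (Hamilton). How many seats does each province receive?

F 6; D 6; H 7; G 6; E 2

The standard divisor is 5301/27 ≈ 196.333.
Standard quotas: F 5.735, D 5.857, H 6.688, G 6.418, E 2.302.
Lower quotas: F 5, D 5, H 6, G 6, E 2 (sum 24, leaving 3 seats).
Remainders in descending order: D 0.857, F 0.735, H 0.688, G 0.418, E 0.302.
Largest remainders: D, F, H receive the extra seats.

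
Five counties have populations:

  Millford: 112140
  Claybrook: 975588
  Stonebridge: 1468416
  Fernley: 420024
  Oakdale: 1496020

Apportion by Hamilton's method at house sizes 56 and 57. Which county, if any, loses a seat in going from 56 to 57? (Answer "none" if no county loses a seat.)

Millford

At 56 seats: Millford 2, Claybrook 12, Stonebridge 18, Fernley 5, Oakdale 19.
At 57 seats: Millford 1, Claybrook 13, Stonebridge 19, Fernley 5, Oakdale 19.
Millford drops from 2 to 1.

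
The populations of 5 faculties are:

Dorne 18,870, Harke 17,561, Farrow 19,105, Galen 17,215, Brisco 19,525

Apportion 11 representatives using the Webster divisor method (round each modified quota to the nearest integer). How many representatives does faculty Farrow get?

Standard divisor 92276/11 ≈ 8388.727; standard quotas: Dorne 2.249, Harke 2.093, Farrow 2.277, Galen 2.052, Brisco 2.328.
Rounding to the nearest integer gives 2, 2, 2, 2, 2 = 10 seats, so the divisor must be adjusted.
With modified divisor 7730: modified quotas Dorne 2.441, Harke 2.272, Farrow 2.472, Galen 2.227, Brisco 2.526.
Rounding to the nearest integer: Dorne 2, Harke 2, Farrow 2, Galen 2, Brisco 3 (total 11).
Farrow receives 2.

2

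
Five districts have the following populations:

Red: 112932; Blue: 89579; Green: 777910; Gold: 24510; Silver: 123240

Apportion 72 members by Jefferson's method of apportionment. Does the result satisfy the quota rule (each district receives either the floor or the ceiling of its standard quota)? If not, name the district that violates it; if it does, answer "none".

Standard quotas: Red 7.207, Blue 5.717, Green 49.646, Gold 1.564, Silver 7.865.
Jefferson allocation: Red 7, Blue 5, Green 51, Gold 1, Silver 8.
Green has quota 49.646 (lower 49, upper 50) but receives 51 — outside the quota interval.

Green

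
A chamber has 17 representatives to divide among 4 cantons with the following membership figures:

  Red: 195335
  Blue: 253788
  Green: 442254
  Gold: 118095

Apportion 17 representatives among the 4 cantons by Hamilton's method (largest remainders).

Red 3, Blue 4, Green 8, Gold 2

Total 1009472; standard divisor 1009472/17 ≈ 59380.706.
Standard quotas: Red 3.2895, Blue 4.2739, Green 7.4478, Gold 1.9888.
Lower quotas: Red 3, Blue 4, Green 7, Gold 1 (sum 15, leaving 2 seats).
Remainders in descending order: Gold 0.9888, Green 0.4478, Red 0.2895, Blue 0.2739.
The surplus seats go to Gold, Green.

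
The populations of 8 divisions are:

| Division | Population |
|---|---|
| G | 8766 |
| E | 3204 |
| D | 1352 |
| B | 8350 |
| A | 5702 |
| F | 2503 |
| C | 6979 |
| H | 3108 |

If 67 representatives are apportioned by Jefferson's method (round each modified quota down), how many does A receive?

Standard divisor 39964/67 ≈ 596.478; standard quotas: G 14.696, E 5.372, D 2.267, B 13.999, A 9.559, F 4.196, C 11.700, H 5.211.
Rounding down gives 14, 5, 2, 13, 9, 4, 11, 5 = 63 seats, so the divisor must be adjusted.
With modified divisor 560: modified quotas G 15.654, E 5.721, D 2.414, B 14.911, A 10.182, F 4.470, C 12.463, H 5.550.
Rounding down: G 15, E 5, D 2, B 14, A 10, F 4, C 12, H 5 (total 67).
A receives 10.

10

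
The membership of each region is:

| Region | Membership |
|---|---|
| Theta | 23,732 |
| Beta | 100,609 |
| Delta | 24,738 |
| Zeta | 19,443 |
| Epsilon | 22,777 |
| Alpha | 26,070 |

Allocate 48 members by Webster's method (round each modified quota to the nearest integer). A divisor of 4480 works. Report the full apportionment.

Theta 5; Beta 22; Delta 6; Zeta 4; Epsilon 5; Alpha 6

With modified divisor 4480: modified quotas Theta 5.297, Beta 22.457, Delta 5.522, Zeta 4.340, Epsilon 5.084, Alpha 5.819.
Rounding to the nearest integer: Theta 5, Beta 22, Delta 6, Zeta 4, Epsilon 5, Alpha 6 (total 48).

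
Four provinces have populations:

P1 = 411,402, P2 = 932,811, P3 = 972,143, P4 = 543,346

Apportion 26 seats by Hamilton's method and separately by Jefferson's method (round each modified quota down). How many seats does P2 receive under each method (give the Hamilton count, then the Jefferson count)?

8 and 9

Hamilton: P1 4, P2 8, P3 9, P4 5.
Jefferson: P1 3, P2 9, P3 9, P4 5.
P2 gets 8 under Hamilton and 9 under Jefferson.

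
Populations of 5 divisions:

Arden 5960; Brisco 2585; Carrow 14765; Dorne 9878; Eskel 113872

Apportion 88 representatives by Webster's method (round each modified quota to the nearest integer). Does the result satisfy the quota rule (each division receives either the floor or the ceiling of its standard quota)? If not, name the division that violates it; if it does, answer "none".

Standard quotas: Arden 3.566, Brisco 1.547, Carrow 8.835, Dorne 5.911, Eskel 68.140.
Webster allocation: Arden 4, Brisco 2, Carrow 9, Dorne 6, Eskel 67.
Eskel has quota 68.140 (lower 68, upper 69) but receives 67 — outside the quota interval.

Eskel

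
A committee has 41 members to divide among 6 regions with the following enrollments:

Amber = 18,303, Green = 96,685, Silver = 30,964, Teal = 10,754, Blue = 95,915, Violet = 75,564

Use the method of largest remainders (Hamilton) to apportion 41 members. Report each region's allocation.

Amber 2, Green 12, Silver 4, Teal 1, Blue 12, Violet 10

Standard divisor: 328185 ÷ 41 ≈ 8004.512.
Standard quotas: Amber 2.2866, Green 12.0788, Silver 3.8683, Teal 1.3435, Blue 11.9826, Violet 9.4402.
Lower quotas: Amber 2, Green 12, Silver 3, Teal 1, Blue 11, Violet 9 (sum 38, leaving 3 seats).
Remainders in descending order: Blue 0.9826, Silver 0.8683, Violet 0.4402, Teal 0.3435, Amber 0.2866, Green 0.0788.
Largest remainders: Blue, Silver, Violet receive the extra seats.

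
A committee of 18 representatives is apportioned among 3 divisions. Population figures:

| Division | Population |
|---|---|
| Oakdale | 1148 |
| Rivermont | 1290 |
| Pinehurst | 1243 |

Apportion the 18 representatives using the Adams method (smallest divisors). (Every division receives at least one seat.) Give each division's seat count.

Oakdale 6, Rivermont 6, Pinehurst 6

Standard divisor 3681/18 ≈ 204.5; standard quotas: Oakdale 5.614, Rivermont 6.308, Pinehurst 6.078.
Rounding up gives 6, 7, 7 = 20 seats, so the divisor must be adjusted.
With modified divisor 220: modified quotas Oakdale 5.218, Rivermont 5.864, Pinehurst 5.650.
Rounding up: Oakdale 6, Rivermont 6, Pinehurst 6 (total 18).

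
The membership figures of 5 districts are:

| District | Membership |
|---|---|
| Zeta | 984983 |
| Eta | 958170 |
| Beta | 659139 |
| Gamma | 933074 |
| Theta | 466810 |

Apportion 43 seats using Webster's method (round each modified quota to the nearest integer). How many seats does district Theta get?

Standard divisor 4002176/43 ≈ 93073.86; standard quotas: Zeta 10.583, Eta 10.295, Beta 7.082, Gamma 10.025, Theta 5.015.
Rounding to the nearest integer gives Zeta 11, Eta 10, Beta 7, Gamma 10, Theta 5 — total 43, matching the house size, so no adjustment is needed.
Theta receives 5.

5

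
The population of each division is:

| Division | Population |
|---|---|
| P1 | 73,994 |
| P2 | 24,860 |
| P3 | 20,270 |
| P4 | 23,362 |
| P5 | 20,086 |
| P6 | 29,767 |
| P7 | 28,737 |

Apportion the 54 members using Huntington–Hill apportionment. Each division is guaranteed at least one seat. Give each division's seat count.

P1 18, P2 6, P3 5, P4 6, P5 5, P6 7, P7 7

With divisor 4116: modified quotas P1 17.977, P2 6.040, P3 4.925, P4 5.676, P5 4.880, P6 7.232, P7 6.982.
Geometric-mean thresholds: P1 √(17·18)=17.493, P2 √(6·7)=6.481, P3 √(4·5)=4.472, P4 √(5·6)=5.477, P5 √(4·5)=4.472, P6 √(7·8)=7.483, P7 √(6·7)=6.481.
Each quota rounded against its threshold gives P1 18, P2 6, P3 5, P4 6, P5 5, P6 7, P7 7 (total 54).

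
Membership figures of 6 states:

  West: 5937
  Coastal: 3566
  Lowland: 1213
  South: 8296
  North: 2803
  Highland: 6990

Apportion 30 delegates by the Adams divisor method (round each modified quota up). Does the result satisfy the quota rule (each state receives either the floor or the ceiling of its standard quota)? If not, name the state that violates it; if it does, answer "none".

Standard quotas: West 6.183, Coastal 3.714, Lowland 1.263, South 8.640, North 2.919, Highland 7.280.
Adams allocation: West 6, Coastal 4, Lowland 2, South 8, North 3, Highland 7.
Every allocation lies between the lower and upper quota.

none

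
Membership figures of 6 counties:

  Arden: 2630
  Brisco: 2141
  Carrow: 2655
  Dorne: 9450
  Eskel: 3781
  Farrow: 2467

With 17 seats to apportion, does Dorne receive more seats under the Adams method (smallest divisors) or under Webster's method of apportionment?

Webster

Adams: Arden 2, Brisco 2, Carrow 2, Dorne 6, Eskel 3, Farrow 2.
Webster: Arden 2, Brisco 1, Carrow 2, Dorne 7, Eskel 3, Farrow 2.
Dorne gets 6 under Adams and 7 under Webster.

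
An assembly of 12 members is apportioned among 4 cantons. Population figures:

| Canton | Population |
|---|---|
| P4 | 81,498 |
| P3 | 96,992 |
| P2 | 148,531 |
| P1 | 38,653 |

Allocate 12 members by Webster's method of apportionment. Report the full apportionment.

P4=3; P3=3; P2=5; P1=1

Standard divisor 365674/12 ≈ 30472.833; standard quotas: P4 2.674, P3 3.183, P2 4.874, P1 1.268.
Rounding to the nearest integer gives P4 3, P3 3, P2 5, P1 1 — total 12, matching the house size, so no adjustment is needed.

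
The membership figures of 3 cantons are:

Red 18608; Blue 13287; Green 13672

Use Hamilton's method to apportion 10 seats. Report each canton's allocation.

Red: 4; Blue: 3; Green: 3

Total 45567; standard divisor 45567/10 ≈ 4556.7.
Standard quotas: Red 4.0837, Blue 2.9159, Green 3.0004.
Lower quotas: Red 4, Blue 2, Green 3 (sum 9, leaving 1 seat).
Remainders in descending order: Blue 0.9159, Red 0.0837, Green 0.0004.
The surplus seat goes to Blue.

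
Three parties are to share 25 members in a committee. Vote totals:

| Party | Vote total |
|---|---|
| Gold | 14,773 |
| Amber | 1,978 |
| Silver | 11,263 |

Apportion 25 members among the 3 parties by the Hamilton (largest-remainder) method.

The standard divisor is 28014/25 ≈ 1120.56.
Standard quotas: Gold 13.1836, Amber 1.7652, Silver 10.0512.
Lower quotas: Gold 13, Amber 1, Silver 10 (sum 24, leaving 1 seat).
Remainders in descending order: Amber 0.7652, Gold 0.1836, Silver 0.0512.
Largest remainder: Amber receives the extra seat.

Gold=13, Amber=2, Silver=10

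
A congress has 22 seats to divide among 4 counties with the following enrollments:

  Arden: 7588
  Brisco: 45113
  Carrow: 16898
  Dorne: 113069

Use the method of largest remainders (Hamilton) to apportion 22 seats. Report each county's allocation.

Arden: 1, Brisco: 5, Carrow: 2, Dorne: 14

Total 182668; standard divisor 182668/22 ≈ 8303.091.
Standard quotas: Arden 0.9139, Brisco 5.4333, Carrow 2.0351, Dorne 13.6177.
Lower quotas: Arden 0, Brisco 5, Carrow 2, Dorne 13 (sum 20, leaving 2 seats).
Remainders in descending order: Arden 0.9139, Dorne 0.6177, Brisco 0.4333, Carrow 0.0351.
The surplus seats go to Arden, Dorne.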